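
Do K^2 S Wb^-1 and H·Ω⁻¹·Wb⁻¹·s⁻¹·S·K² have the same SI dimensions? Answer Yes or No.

Left side:
  S = 1/Ω (conductance is reciprocal resistance),
      = kg⁻¹·m⁻²·s³·A².
  Wb = V·s (flux: a volt is a weber per second),
      = kg·m²·s⁻²·A⁻¹.
  So Wb⁻¹ = kg⁻¹·m⁻²·s²·A.
  Combining: K²·S·Wb⁻¹ = K² · (kg⁻¹·m⁻²·s³·A²) · (kg⁻¹·m⁻²·s²·A) = kg⁻²·m⁻⁴·s⁵·A³·K².
Right side:
  H = Wb/A (inductance = flux per current),
      = kg·m²·s⁻²·A⁻².
  Ω = V/A (resistance = voltage per current),
      = kg·m²·s⁻³·A⁻².
  So Ω⁻¹ = kg⁻¹·m⁻²·s³·A².
  Wb = V·s (flux: a volt is a weber per second),
      = kg·m²·s⁻²·A⁻¹.
  So Wb⁻¹ = kg⁻¹·m⁻²·s²·A.
  S = 1/Ω (conductance is reciprocal resistance),
      = kg⁻¹·m⁻²·s³·A².
  Combining: H·Ω⁻¹·Wb⁻¹·s⁻¹·S·K² = (kg·m²·s⁻²·A⁻²) · (kg⁻¹·m⁻²·s³·A²) · (kg⁻¹·m⁻²·s²·A) · s⁻¹ · (kg⁻¹·m⁻²·s³·A²) · K² = kg⁻²·m⁻⁴·s⁵·A³·K².
Both reduce to kg⁻²·m⁻⁴·s⁵·A³·K².

Yes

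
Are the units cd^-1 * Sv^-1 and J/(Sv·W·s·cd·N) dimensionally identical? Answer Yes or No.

Left side:
  Sv = J/kg (equivalent dose = energy per mass),
      = m²·s⁻².
  So Sv⁻¹ = m⁻²·s².
  Combining: cd⁻¹·Sv⁻¹ = cd⁻¹ · (m⁻²·s²) = m⁻²·s²·cd⁻¹.
Right side:
  J = kg·m²·s⁻².
  Sv = m²·s⁻².
  So Sv⁻¹ = m⁻²·s².
  W = kg·m²·s⁻³.
  So W⁻¹ = kg⁻¹·m⁻²·s³.
  N = kg·m·s⁻².
  So N⁻¹ = kg⁻¹·m⁻¹·s².
  Combining: J·Sv⁻¹·W⁻¹·s⁻¹·cd⁻¹·N⁻¹ = (kg·m²·s⁻²) · (m⁻²·s²) · (kg⁻¹·m⁻²·s³) · s⁻¹ · cd⁻¹ · (kg⁻¹·m⁻¹·s²) = kg⁻¹·m⁻³·s⁴·cd⁻¹.
Left is m⁻²·s²·cd⁻¹; right is kg⁻¹·m⁻³·s⁴·cd⁻¹ — different.

No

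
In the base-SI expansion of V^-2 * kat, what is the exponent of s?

V = kg·m²·s⁻³·A⁻¹.
So V⁻² = kg⁻²·m⁻⁴·s⁶·A².
kat = s⁻¹·mol.
Combining: V⁻²·kat = (kg⁻²·m⁻⁴·s⁶·A²) · (s⁻¹·mol) = kg⁻²·m⁻⁴·s⁵·A²·mol.
The exponent of s is 5.

5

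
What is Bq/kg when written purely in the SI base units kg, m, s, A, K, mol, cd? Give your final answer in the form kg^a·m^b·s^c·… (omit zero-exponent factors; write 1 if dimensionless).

Bq = 1/s = s⁻¹ (activity is decays per second).
Combining: kg⁻¹·Bq = kg⁻¹ · s⁻¹ = kg⁻¹·s⁻¹.

kg⁻¹·s⁻¹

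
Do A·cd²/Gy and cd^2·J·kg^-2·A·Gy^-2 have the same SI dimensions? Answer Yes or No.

No

Left side:
  Gy = J/kg (absorbed dose = energy per mass),
      = m²·s⁻².
  So Gy⁻¹ = m⁻²·s².
  Combining: A·cd²·Gy⁻¹ = A · cd² · (m⁻²·s²) = m⁻²·s²·A·cd².
Right side:
  J = kg·m²·s⁻².
  Gy = m²·s⁻².
  So Gy⁻² = m⁻⁴·s⁴.
  Combining: cd²·J·kg⁻²·A·Gy⁻² = cd² · (kg·m²·s⁻²) · kg⁻² · A · (m⁻⁴·s⁴) = kg⁻¹·m⁻²·s²·A·cd².
Left is m⁻²·s²·A·cd²; right is kg⁻¹·m⁻²·s²·A·cd² — different.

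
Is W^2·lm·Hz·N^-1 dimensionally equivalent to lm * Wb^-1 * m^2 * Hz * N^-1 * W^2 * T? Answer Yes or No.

Yes

Left side:
  W = kg·m²·s⁻³.
  So W² = kg²·m⁴·s⁻⁶.
  lm = cd.
  Hz = s⁻¹.
  N = kg·m·s⁻².
  So N⁻¹ = kg⁻¹·m⁻¹·s².
  Combining: W²·lm·Hz·N⁻¹ = (kg²·m⁴·s⁻⁶) · cd · s⁻¹ · (kg⁻¹·m⁻¹·s²) = kg·m³·s⁻⁵·cd.
Right side:
  lm = cd·sr = cd (luminous flux; sr is dimensionless).
  Wb = V·s (flux: a volt is a weber per second),
      = kg·m²·s⁻²·A⁻¹.
  So Wb⁻¹ = kg⁻¹·m⁻²·s²·A.
  Hz = 1/s = s⁻¹ (frequency is cycles per second).
  N = kg·m/s² = kg·m·s⁻² (force = mass × acceleration).
  So N⁻¹ = kg⁻¹·m⁻¹·s².
  W = J/s (power = energy per time),
      = kg·m²·s⁻³.
  So W² = kg²·m⁴·s⁻⁶.
  T = Wb/m² (flux density = flux per area),
      = kg·s⁻²·A⁻¹.
  Combining: lm·Wb⁻¹·m²·Hz·N⁻¹·W²·T = cd · (kg⁻¹·m⁻²·s²·A) · m² · s⁻¹ · (kg⁻¹·m⁻¹·s²) · (kg²·m⁴·s⁻⁶) · (kg·s⁻²·A⁻¹) = kg·m³·s⁻⁵·cd.
Both reduce to kg·m³·s⁻⁵·cd.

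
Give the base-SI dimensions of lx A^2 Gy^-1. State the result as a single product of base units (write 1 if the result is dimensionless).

lx = m⁻²·cd.
Gy = m²·s⁻².
So Gy⁻¹ = m⁻²·s².
Combining: lx·A²·Gy⁻¹ = (m⁻²·cd) · A² · (m⁻²·s²) = m⁻⁴·s²·A²·cd.

m⁻⁴·s²·A²·cd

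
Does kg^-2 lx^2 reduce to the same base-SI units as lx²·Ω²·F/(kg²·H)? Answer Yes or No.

Yes

Left side:
  lx = lm/m² (illuminance = luminous flux per area),
      = m⁻²·cd.
  So lx² = m⁻⁴·cd².
  Combining: kg⁻²·lx² = kg⁻² · (m⁻⁴·cd²) = kg⁻²·m⁻⁴·cd².
Right side:
  lx = lm/m² (illuminance = luminous flux per area),
      = m⁻²·cd.
  So lx² = m⁻⁴·cd².
  Ω = V/A (resistance = voltage per current),
      = kg·m²·s⁻³·A⁻².
  So Ω² = kg²·m⁴·s⁻⁶·A⁻⁴.
  F = C/V (capacitance = charge per voltage),
      = A·s/(kg·m²·s⁻³·A⁻¹) (substituting C and V),
      = kg⁻¹·m⁻²·s⁴·A².
  H = Wb/A (inductance = flux per current),
      = kg·m²·s⁻²·A⁻².
  So H⁻¹ = kg⁻¹·m⁻²·s²·A².
  Combining: lx²·Ω²·kg⁻²·F·H⁻¹ = (m⁻⁴·cd²) · (kg²·m⁴·s⁻⁶·A⁻⁴) · kg⁻² · (kg⁻¹·m⁻²·s⁴·A²) · (kg⁻¹·m⁻²·s²·A²) = kg⁻²·m⁻⁴·cd².
Both reduce to kg⁻²·m⁻⁴·cd².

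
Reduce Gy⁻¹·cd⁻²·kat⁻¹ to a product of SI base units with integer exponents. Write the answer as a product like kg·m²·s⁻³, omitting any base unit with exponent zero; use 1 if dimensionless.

Gy = J/kg (absorbed dose = energy per mass),
    = m²·s⁻².
So Gy⁻¹ = m⁻²·s².
kat = mol/s = s⁻¹·mol (catalytic activity).
So kat⁻¹ = s·mol⁻¹.
Combining: Gy⁻¹·cd⁻²·kat⁻¹ = (m⁻²·s²) · cd⁻² · (s·mol⁻¹) = m⁻²·s³·mol⁻¹·cd⁻².

m⁻²·s³·mol⁻¹·cd⁻²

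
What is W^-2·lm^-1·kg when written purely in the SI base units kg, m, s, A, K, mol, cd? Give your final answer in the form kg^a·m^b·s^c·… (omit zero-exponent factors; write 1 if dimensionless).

kg⁻¹·m⁻⁴·s⁶·cd⁻¹

W = J/s (power = energy per time),
    = kg·m²·s⁻³.
So W⁻² = kg⁻²·m⁻⁴·s⁶.
lm = cd·sr = cd (luminous flux; sr is dimensionless).
So lm⁻¹ = cd⁻¹.
Combining: W⁻²·lm⁻¹·kg = (kg⁻²·m⁻⁴·s⁶) · cd⁻¹ · kg = kg⁻¹·m⁻⁴·s⁶·cd⁻¹.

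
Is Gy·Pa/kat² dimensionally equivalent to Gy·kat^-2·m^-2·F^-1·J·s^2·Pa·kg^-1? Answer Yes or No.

No

Left side:
  kat = s⁻¹·mol.
  So kat⁻² = s²·mol⁻².
  Gy = m²·s⁻².
  Pa = kg·m⁻¹·s⁻².
  Combining: kat⁻²·Gy·Pa = (s²·mol⁻²) · (m²·s⁻²) · (kg·m⁻¹·s⁻²) = kg·m·s⁻²·mol⁻².
Right side:
  Gy = m²·s⁻².
  kat = s⁻¹·mol.
  So kat⁻² = s²·mol⁻².
  F = kg⁻¹·m⁻²·s⁴·A².
  So F⁻¹ = kg·m²·s⁻⁴·A⁻².
  J = kg·m²·s⁻².
  Pa = kg·m⁻¹·s⁻².
  Combining: Gy·kat⁻²·m⁻²·F⁻¹·J·s²·Pa·kg⁻¹ = (m²·s⁻²) · (s²·mol⁻²) · m⁻² · (kg·m²·s⁻⁴·A⁻²) · (kg·m²·s⁻²) · s² · (kg·m⁻¹·s⁻²) · kg⁻¹ = kg²·m³·s⁻⁶·A⁻²·mol⁻².
Left is kg·m·s⁻²·mol⁻²; right is kg²·m³·s⁻⁶·A⁻²·mol⁻² — different.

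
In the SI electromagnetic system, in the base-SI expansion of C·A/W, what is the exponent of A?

C = s·A.
W = kg·m²·s⁻³.
So W⁻¹ = kg⁻¹·m⁻²·s³.
Combining: C·A·W⁻¹ = (s·A) · A · (kg⁻¹·m⁻²·s³) = kg⁻¹·m⁻²·s⁴·A².
The exponent of A is 2.

2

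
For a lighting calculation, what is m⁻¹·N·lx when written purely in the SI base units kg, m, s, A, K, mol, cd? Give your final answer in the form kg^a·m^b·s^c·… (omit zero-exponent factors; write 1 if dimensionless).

N = kg·m·s⁻².
lx = m⁻²·cd.
Combining: m⁻¹·N·lx = m⁻¹ · (kg·m·s⁻²) · (m⁻²·cd) = kg·m⁻²·s⁻²·cd.

kg·m⁻²·s⁻²·cd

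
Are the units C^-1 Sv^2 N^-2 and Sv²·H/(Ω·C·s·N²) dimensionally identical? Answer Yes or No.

Left side:
  C = A·s = s·A (charge = current × time).
  So C⁻¹ = s⁻¹·A⁻¹.
  Sv = J/kg (equivalent dose = energy per mass),
      = m²·s⁻².
  So Sv² = m⁴·s⁻⁴.
  N = kg·m/s² = kg·m·s⁻² (force = mass × acceleration).
  So N⁻² = kg⁻²·m⁻²·s⁴.
  Combining: C⁻¹·Sv²·N⁻² = (s⁻¹·A⁻¹) · (m⁴·s⁻⁴) · (kg⁻²·m⁻²·s⁴) = kg⁻²·m²·s⁻¹·A⁻¹.
Right side:
  Ω = kg·m²·s⁻³·A⁻².
  So Ω⁻¹ = kg⁻¹·m⁻²·s³·A².
  C = s·A.
  So C⁻¹ = s⁻¹·A⁻¹.
  Sv = m²·s⁻².
  So Sv² = m⁴·s⁻⁴.
  H = kg·m²·s⁻²·A⁻².
  N = kg·m·s⁻².
  So N⁻² = kg⁻²·m⁻²·s⁴.
  Combining: Ω⁻¹·C⁻¹·s⁻¹·Sv²·H·N⁻² = (kg⁻¹·m⁻²·s³·A²) · (s⁻¹·A⁻¹) · s⁻¹ · (m⁴·s⁻⁴) · (kg·m²·s⁻²·A⁻²) · (kg⁻²·m⁻²·s⁴) = kg⁻²·m²·s⁻¹·A⁻¹.
Both reduce to kg⁻²·m²·s⁻¹·A⁻¹.

Yes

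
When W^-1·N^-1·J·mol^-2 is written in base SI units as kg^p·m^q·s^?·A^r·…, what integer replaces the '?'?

W = kg·m²·s⁻³.
So W⁻¹ = kg⁻¹·m⁻²·s³.
N = kg·m·s⁻².
So N⁻¹ = kg⁻¹·m⁻¹·s².
J = kg·m²·s⁻².
Combining: W⁻¹·N⁻¹·J·mol⁻² = (kg⁻¹·m⁻²·s³) · (kg⁻¹·m⁻¹·s²) · (kg·m²·s⁻²) · mol⁻² = kg⁻¹·m⁻¹·s³·mol⁻².
The exponent of s is 3.

3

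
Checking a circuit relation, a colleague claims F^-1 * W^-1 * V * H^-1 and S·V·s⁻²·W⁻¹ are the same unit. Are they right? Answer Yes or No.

Left side:
  F = C/V (capacitance = charge per voltage),
      = A·s/(kg·m²·s⁻³·A⁻¹) (substituting C and V),
      = kg⁻¹·m⁻²·s⁴·A².
  So F⁻¹ = kg·m²·s⁻⁴·A⁻².
  W = J/s (power = energy per time),
      = kg·m²·s⁻³.
  So W⁻¹ = kg⁻¹·m⁻²·s³.
  V = W/A (potential = power per current),
      = kg·m²·s⁻³·A⁻¹.
  H = Wb/A (inductance = flux per current),
      = kg·m²·s⁻²·A⁻².
  So H⁻¹ = kg⁻¹·m⁻²·s²·A².
  Combining: F⁻¹·W⁻¹·V·H⁻¹ = (kg·m²·s⁻⁴·A⁻²) · (kg⁻¹·m⁻²·s³) · (kg·m²·s⁻³·A⁻¹) · (kg⁻¹·m⁻²·s²·A²) = s⁻²·A⁻¹.
Right side:
  S = 1/Ω (conductance is reciprocal resistance),
      = kg⁻¹·m⁻²·s³·A².
  V = W/A (potential = power per current),
      = kg·m²·s⁻³·A⁻¹.
  W = J/s (power = energy per time),
      = kg·m²·s⁻³.
  So W⁻¹ = kg⁻¹·m⁻²·s³.
  Combining: S·V·s⁻²·W⁻¹ = (kg⁻¹·m⁻²·s³·A²) · (kg·m²·s⁻³·A⁻¹) · s⁻² · (kg⁻¹·m⁻²·s³) = kg⁻¹·m⁻²·s·A.
Left is s⁻²·A⁻¹; right is kg⁻¹·m⁻²·s·A — different.

No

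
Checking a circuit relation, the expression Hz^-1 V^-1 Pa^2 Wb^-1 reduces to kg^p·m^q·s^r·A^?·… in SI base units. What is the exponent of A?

2

Hz = s⁻¹.
So Hz⁻¹ = s.
V = kg·m²·s⁻³·A⁻¹.
So V⁻¹ = kg⁻¹·m⁻²·s³·A.
Pa = kg·m⁻¹·s⁻².
So Pa² = kg²·m⁻²·s⁻⁴.
Wb = kg·m²·s⁻²·A⁻¹.
So Wb⁻¹ = kg⁻¹·m⁻²·s²·A.
Combining: Hz⁻¹·V⁻¹·Pa²·Wb⁻¹ = s · (kg⁻¹·m⁻²·s³·A) · (kg²·m⁻²·s⁻⁴) · (kg⁻¹·m⁻²·s²·A) = m⁻⁶·s²·A².
The exponent of A is 2.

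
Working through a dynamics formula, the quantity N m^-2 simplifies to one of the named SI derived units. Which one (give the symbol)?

N = kg·m·s⁻².
Combining: N·m⁻² = (kg·m·s⁻²) · m⁻² = kg·m⁻¹·s⁻².
kg·m⁻¹·s⁻² is the base-SI form of the pascal.

Pa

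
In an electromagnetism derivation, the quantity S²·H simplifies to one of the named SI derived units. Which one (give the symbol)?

S = 1/Ω (conductance is reciprocal resistance),
    = kg⁻¹·m⁻²·s³·A².
So S² = kg⁻²·m⁻⁴·s⁶·A⁴.
H = Wb/A (inductance = flux per current),
    = kg·m²·s⁻²·A⁻².
Combining: S²·H = (kg⁻²·m⁻⁴·s⁶·A⁴) · (kg·m²·s⁻²·A⁻²) = kg⁻¹·m⁻²·s⁴·A².
kg⁻¹·m⁻²·s⁴·A² is the base-SI form of the farad.

F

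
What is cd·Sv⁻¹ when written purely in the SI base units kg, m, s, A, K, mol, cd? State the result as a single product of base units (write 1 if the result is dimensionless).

Sv = J/kg (equivalent dose = energy per mass),
    = m²·s⁻².
So Sv⁻¹ = m⁻²·s².
Combining: cd·Sv⁻¹ = cd · (m⁻²·s²) = m⁻²·s²·cd.

m⁻²·s²·cd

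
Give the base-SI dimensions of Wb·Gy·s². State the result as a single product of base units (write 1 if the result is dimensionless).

Wb = kg·m²·s⁻²·A⁻¹.
Gy = m²·s⁻².
Combining: Wb·Gy·s² = (kg·m²·s⁻²·A⁻¹) · (m²·s⁻²) · s² = kg·m⁴·s⁻²·A⁻¹.

kg·m⁴·s⁻²·A⁻¹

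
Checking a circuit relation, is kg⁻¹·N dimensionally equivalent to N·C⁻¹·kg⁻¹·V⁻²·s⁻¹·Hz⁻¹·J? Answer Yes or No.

No

Left side:
  N = kg·m/s² = kg·m·s⁻² (force = mass × acceleration).
  Combining: kg⁻¹·N = kg⁻¹ · (kg·m·s⁻²) = m·s⁻².
Right side:
  N = kg·m·s⁻².
  C = s·A.
  So C⁻¹ = s⁻¹·A⁻¹.
  V = kg·m²·s⁻³·A⁻¹.
  So V⁻² = kg⁻²·m⁻⁴·s⁶·A².
  Hz = s⁻¹.
  So Hz⁻¹ = s.
  J = kg·m²·s⁻².
  Combining: N·C⁻¹·kg⁻¹·V⁻²·s⁻¹·Hz⁻¹·J = (kg·m·s⁻²) · (s⁻¹·A⁻¹) · kg⁻¹ · (kg⁻²·m⁻⁴·s⁶·A²) · s⁻¹ · s · (kg·m²·s⁻²) = kg⁻¹·m⁻¹·s·A.
Left is m·s⁻²; right is kg⁻¹·m⁻¹·s·A — different.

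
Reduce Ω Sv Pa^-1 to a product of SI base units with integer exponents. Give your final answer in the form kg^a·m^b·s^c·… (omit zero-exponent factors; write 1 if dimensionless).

m⁵·s⁻³·A⁻²

Ω = V/A (resistance = voltage per current),
    = kg·m²·s⁻³·A⁻².
Sv = J/kg (equivalent dose = energy per mass),
    = m²·s⁻².
Pa = N/m² (pressure = force per area),
    = kg·m⁻¹·s⁻².
So Pa⁻¹ = kg⁻¹·m·s².
Combining: Ω·Sv·Pa⁻¹ = (kg·m²·s⁻³·A⁻²) · (m²·s⁻²) · (kg⁻¹·m·s²) = m⁵·s⁻³·A⁻².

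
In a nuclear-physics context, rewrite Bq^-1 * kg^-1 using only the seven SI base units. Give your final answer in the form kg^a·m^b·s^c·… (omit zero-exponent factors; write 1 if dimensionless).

kg⁻¹·s

Bq = 1/s = s⁻¹ (activity is decays per second).
So Bq⁻¹ = s.
Combining: Bq⁻¹·kg⁻¹ = s · kg⁻¹ = kg⁻¹·s.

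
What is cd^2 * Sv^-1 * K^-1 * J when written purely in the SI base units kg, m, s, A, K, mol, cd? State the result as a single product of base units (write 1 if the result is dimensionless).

Sv = m²·s⁻².
So Sv⁻¹ = m⁻²·s².
J = kg·m²·s⁻².
Combining: cd²·Sv⁻¹·K⁻¹·J = cd² · (m⁻²·s²) · K⁻¹ · (kg·m²·s⁻²) = kg·K⁻¹·cd².

kg·K⁻¹·cd²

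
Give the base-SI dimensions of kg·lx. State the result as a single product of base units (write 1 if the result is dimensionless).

lx = lm/m² (illuminance = luminous flux per area),
    = m⁻²·cd.
Combining: kg·lx = kg · (m⁻²·cd) = kg·m⁻²·cd.

kg·m⁻²·cd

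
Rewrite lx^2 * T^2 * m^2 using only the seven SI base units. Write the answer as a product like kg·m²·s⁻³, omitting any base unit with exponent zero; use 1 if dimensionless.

kg²·m⁻²·s⁻⁴·A⁻²·cd²

lx = m⁻²·cd.
So lx² = m⁻⁴·cd².
T = kg·s⁻²·A⁻¹.
So T² = kg²·s⁻⁴·A⁻².
Combining: lx²·T²·m² = (m⁻⁴·cd²) · (kg²·s⁻⁴·A⁻²) · m² = kg²·m⁻²·s⁻⁴·A⁻²·cd².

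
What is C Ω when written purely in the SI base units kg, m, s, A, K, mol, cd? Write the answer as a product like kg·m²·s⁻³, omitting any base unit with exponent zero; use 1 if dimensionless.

C = s·A.
Ω = kg·m²·s⁻³·A⁻².
Combining: C·Ω = (s·A) · (kg·m²·s⁻³·A⁻²) = kg·m²·s⁻²·A⁻¹.

kg·m²·s⁻²·A⁻¹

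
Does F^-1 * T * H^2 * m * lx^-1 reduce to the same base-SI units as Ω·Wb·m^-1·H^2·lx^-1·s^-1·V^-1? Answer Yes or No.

Left side:
  F = C/V (capacitance = charge per voltage),
      = A·s/(kg·m²·s⁻³·A⁻¹) (substituting C and V),
      = kg⁻¹·m⁻²·s⁴·A².
  So F⁻¹ = kg·m²·s⁻⁴·A⁻².
  T = Wb/m² (flux density = flux per area),
      = kg·s⁻²·A⁻¹.
  H = Wb/A (inductance = flux per current),
      = kg·m²·s⁻²·A⁻².
  So H² = kg²·m⁴·s⁻⁴·A⁻⁴.
  lx = lm/m² (illuminance = luminous flux per area),
      = m⁻²·cd.
  So lx⁻¹ = m²·cd⁻¹.
  Combining: F⁻¹·T·H²·m·lx⁻¹ = (kg·m²·s⁻⁴·A⁻²) · (kg·s⁻²·A⁻¹) · (kg²·m⁴·s⁻⁴·A⁻⁴) · m · (m²·cd⁻¹) = kg⁴·m⁹·s⁻¹⁰·A⁻⁷·cd⁻¹.
Right side:
  Ω = V/A (resistance = voltage per current),
      = kg·m²·s⁻³·A⁻².
  Wb = V·s (flux: a volt is a weber per second),
      = kg·m²·s⁻²·A⁻¹.
  H = Wb/A (inductance = flux per current),
      = kg·m²·s⁻²·A⁻².
  So H² = kg²·m⁴·s⁻⁴·A⁻⁴.
  lx = lm/m² (illuminance = luminous flux per area),
      = m⁻²·cd.
  So lx⁻¹ = m²·cd⁻¹.
  V = W/A (potential = power per current),
      = kg·m²·s⁻³·A⁻¹.
  So V⁻¹ = kg⁻¹·m⁻²·s³·A.
  Combining: Ω·Wb·m⁻¹·H²·lx⁻¹·s⁻¹·V⁻¹ = (kg·m²·s⁻³·A⁻²) · (kg·m²·s⁻²·A⁻¹) · m⁻¹ · (kg²·m⁴·s⁻⁴·A⁻⁴) · (m²·cd⁻¹) · s⁻¹ · (kg⁻¹·m⁻²·s³·A) = kg³·m⁷·s⁻⁷·A⁻⁶·cd⁻¹.
Left is kg⁴·m⁹·s⁻¹⁰·A⁻⁷·cd⁻¹; right is kg³·m⁷·s⁻⁷·A⁻⁶·cd⁻¹ — different.

No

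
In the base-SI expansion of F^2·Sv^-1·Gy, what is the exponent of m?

F = C/V (capacitance = charge per voltage),
    = A·s/(kg·m²·s⁻³·A⁻¹) (substituting C and V),
    = kg⁻¹·m⁻²·s⁴·A².
So F² = kg⁻²·m⁻⁴·s⁸·A⁴.
Sv = J/kg (equivalent dose = energy per mass),
    = m²·s⁻².
So Sv⁻¹ = m⁻²·s².
Gy = J/kg (absorbed dose = energy per mass),
    = m²·s⁻².
Combining: F²·Sv⁻¹·Gy = (kg⁻²·m⁻⁴·s⁸·A⁴) · (m⁻²·s²) · (m²·s⁻²) = kg⁻²·m⁻⁴·s⁸·A⁴.
The exponent of m is -4.

-4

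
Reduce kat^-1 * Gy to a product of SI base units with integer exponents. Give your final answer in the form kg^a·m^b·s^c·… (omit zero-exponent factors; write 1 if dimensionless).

m²·s⁻¹·mol⁻¹

kat = s⁻¹·mol.
So kat⁻¹ = s·mol⁻¹.
Gy = m²·s⁻².
Combining: kat⁻¹·Gy = (s·mol⁻¹) · (m²·s⁻²) = m²·s⁻¹·mol⁻¹.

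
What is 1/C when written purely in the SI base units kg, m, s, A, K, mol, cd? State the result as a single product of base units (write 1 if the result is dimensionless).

C = A·s = s·A (charge = current × time).
So C⁻¹ = s⁻¹·A⁻¹.

s⁻¹·A⁻¹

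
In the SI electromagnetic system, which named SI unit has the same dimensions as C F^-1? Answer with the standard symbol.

C = s·A.
F = kg⁻¹·m⁻²·s⁴·A².
So F⁻¹ = kg·m²·s⁻⁴·A⁻².
Combining: C·F⁻¹ = (s·A) · (kg·m²·s⁻⁴·A⁻²) = kg·m²·s⁻³·A⁻¹.
kg·m²·s⁻³·A⁻¹ is the base-SI form of the volt.

V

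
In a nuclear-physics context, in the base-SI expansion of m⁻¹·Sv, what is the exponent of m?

Sv = J/kg (equivalent dose = energy per mass),
    = m²·s⁻².
Combining: m⁻¹·Sv = m⁻¹ · (m²·s⁻²) = m·s⁻².
The exponent of m is 1.

1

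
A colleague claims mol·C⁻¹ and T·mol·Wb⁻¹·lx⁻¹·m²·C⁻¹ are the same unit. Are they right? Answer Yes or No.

No

Left side:
  C = A·s = s·A (charge = current × time).
  So C⁻¹ = s⁻¹·A⁻¹.
  Combining: mol·C⁻¹ = mol · (s⁻¹·A⁻¹) = s⁻¹·A⁻¹·mol.
Right side:
  T = Wb/m² (flux density = flux per area),
      = kg·s⁻²·A⁻¹.
  Wb = V·s (flux: a volt is a weber per second),
      = kg·m²·s⁻²·A⁻¹.
  So Wb⁻¹ = kg⁻¹·m⁻²·s²·A.
  lx = lm/m² (illuminance = luminous flux per area),
      = m⁻²·cd.
  So lx⁻¹ = m²·cd⁻¹.
  C = A·s = s·A (charge = current × time).
  So C⁻¹ = s⁻¹·A⁻¹.
  Combining: T·mol·Wb⁻¹·lx⁻¹·m²·C⁻¹ = (kg·s⁻²·A⁻¹) · mol · (kg⁻¹·m⁻²·s²·A) · (m²·cd⁻¹) · m² · (s⁻¹·A⁻¹) = m²·s⁻¹·A⁻¹·mol·cd⁻¹.
Left is s⁻¹·A⁻¹·mol; right is m²·s⁻¹·A⁻¹·mol·cd⁻¹ — different.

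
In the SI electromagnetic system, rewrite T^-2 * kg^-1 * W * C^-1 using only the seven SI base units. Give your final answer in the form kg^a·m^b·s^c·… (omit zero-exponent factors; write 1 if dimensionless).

T = Wb/m² (flux density = flux per area),
    = kg·s⁻²·A⁻¹.
So T⁻² = kg⁻²·s⁴·A².
W = J/s (power = energy per time),
    = kg·m²·s⁻³.
C = A·s = s·A (charge = current × time).
So C⁻¹ = s⁻¹·A⁻¹.
Combining: T⁻²·kg⁻¹·W·C⁻¹ = (kg⁻²·s⁴·A²) · kg⁻¹ · (kg·m²·s⁻³) · (s⁻¹·A⁻¹) = kg⁻²·m²·A.

kg⁻²·m²·A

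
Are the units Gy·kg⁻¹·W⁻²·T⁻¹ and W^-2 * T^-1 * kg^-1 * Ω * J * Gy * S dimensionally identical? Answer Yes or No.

Left side:
  Gy = m²·s⁻².
  W = kg·m²·s⁻³.
  So W⁻² = kg⁻²·m⁻⁴·s⁶.
  T = kg·s⁻²·A⁻¹.
  So T⁻¹ = kg⁻¹·s²·A.
  Combining: Gy·kg⁻¹·W⁻²·T⁻¹ = (m²·s⁻²) · kg⁻¹ · (kg⁻²·m⁻⁴·s⁶) · (kg⁻¹·s²·A) = kg⁻⁴·m⁻²·s⁶·A.
Right side:
  W = J/s (power = energy per time),
      = kg·m²·s⁻³.
  So W⁻² = kg⁻²·m⁻⁴·s⁶.
  T = Wb/m² (flux density = flux per area),
      = kg·s⁻²·A⁻¹.
  So T⁻¹ = kg⁻¹·s²·A.
  Ω = V/A (resistance = voltage per current),
      = kg·m²·s⁻³·A⁻².
  J = N·m (work = force × distance),
      = kg·m²·s⁻².
  Gy = J/kg (absorbed dose = energy per mass),
      = m²·s⁻².
  S = 1/Ω (conductance is reciprocal resistance),
      = kg⁻¹·m⁻²·s³·A².
  Combining: W⁻²·T⁻¹·kg⁻¹·Ω·J·Gy·S = (kg⁻²·m⁻⁴·s⁶) · (kg⁻¹·s²·A) · kg⁻¹ · (kg·m²·s⁻³·A⁻²) · (kg·m²·s⁻²) · (m²·s⁻²) · (kg⁻¹·m⁻²·s³·A²) = kg⁻³·s⁴·A.
Left is kg⁻⁴·m⁻²·s⁶·A; right is kg⁻³·s⁴·A — different.

No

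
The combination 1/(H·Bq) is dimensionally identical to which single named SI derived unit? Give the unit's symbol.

H = kg·m²·s⁻²·A⁻².
So H⁻¹ = kg⁻¹·m⁻²·s²·A².
Bq = s⁻¹.
So Bq⁻¹ = s.
Combining: H⁻¹·Bq⁻¹ = (kg⁻¹·m⁻²·s²·A²) · s = kg⁻¹·m⁻²·s³·A².
kg⁻¹·m⁻²·s³·A² is the base-SI form of the siemens.

S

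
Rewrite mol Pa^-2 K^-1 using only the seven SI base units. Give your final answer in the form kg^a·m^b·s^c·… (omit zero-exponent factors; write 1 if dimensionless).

Pa = kg·m⁻¹·s⁻².
So Pa⁻² = kg⁻²·m²·s⁴.
Combining: mol·Pa⁻²·K⁻¹ = mol · (kg⁻²·m²·s⁴) · K⁻¹ = kg⁻²·m²·s⁴·K⁻¹·mol.

kg⁻²·m²·s⁴·K⁻¹·mol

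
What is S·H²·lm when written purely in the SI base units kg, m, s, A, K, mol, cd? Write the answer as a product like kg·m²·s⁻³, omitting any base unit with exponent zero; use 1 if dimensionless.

kg·m²·s⁻¹·A⁻²·cd

S = 1/Ω (conductance is reciprocal resistance),
    = kg⁻¹·m⁻²·s³·A².
H = Wb/A (inductance = flux per current),
    = kg·m²·s⁻²·A⁻².
So H² = kg²·m⁴·s⁻⁴·A⁻⁴.
lm = cd·sr = cd (luminous flux; sr is dimensionless).
Combining: S·H²·lm = (kg⁻¹·m⁻²·s³·A²) · (kg²·m⁴·s⁻⁴·A⁻⁴) · cd = kg·m²·s⁻¹·A⁻²·cd.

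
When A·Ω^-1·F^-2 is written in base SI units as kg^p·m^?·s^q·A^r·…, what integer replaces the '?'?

2

Ω = kg·m²·s⁻³·A⁻².
So Ω⁻¹ = kg⁻¹·m⁻²·s³·A².
F = kg⁻¹·m⁻²·s⁴·A².
So F⁻² = kg²·m⁴·s⁻⁸·A⁻⁴.
Combining: A·Ω⁻¹·F⁻² = A · (kg⁻¹·m⁻²·s³·A²) · (kg²·m⁴·s⁻⁸·A⁻⁴) = kg·m²·s⁻⁵·A⁻¹.
The exponent of m is 2.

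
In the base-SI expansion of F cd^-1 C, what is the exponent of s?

F = kg⁻¹·m⁻²·s⁴·A².
C = s·A.
Combining: F·cd⁻¹·C = (kg⁻¹·m⁻²·s⁴·A²) · cd⁻¹ · (s·A) = kg⁻¹·m⁻²·s⁵·A³·cd⁻¹.
The exponent of s is 5.

5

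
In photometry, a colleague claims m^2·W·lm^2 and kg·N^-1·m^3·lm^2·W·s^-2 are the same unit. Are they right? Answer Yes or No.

Yes

Left side:
  W = kg·m²·s⁻³.
  lm = cd.
  So lm² = cd².
  Combining: m²·W·lm² = m² · (kg·m²·s⁻³) · cd² = kg·m⁴·s⁻³·cd².
Right side:
  N = kg·m/s² = kg·m·s⁻² (force = mass × acceleration).
  So N⁻¹ = kg⁻¹·m⁻¹·s².
  lm = cd·sr = cd (luminous flux; sr is dimensionless).
  So lm² = cd².
  W = J/s (power = energy per time),
      = kg·m²·s⁻³.
  Combining: kg·N⁻¹·m³·lm²·W·s⁻² = kg · (kg⁻¹·m⁻¹·s²) · m³ · cd² · (kg·m²·s⁻³) · s⁻² = kg·m⁴·s⁻³·cd².
Both reduce to kg·m⁴·s⁻³·cd².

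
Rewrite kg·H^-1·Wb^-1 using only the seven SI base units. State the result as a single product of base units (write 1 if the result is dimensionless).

kg⁻¹·m⁻⁴·s⁴·A³

H = Wb/A (inductance = flux per current),
    = kg·m²·s⁻²·A⁻².
So H⁻¹ = kg⁻¹·m⁻²·s²·A².
Wb = V·s (flux: a volt is a weber per second),
    = kg·m²·s⁻²·A⁻¹.
So Wb⁻¹ = kg⁻¹·m⁻²·s²·A.
Combining: kg·H⁻¹·Wb⁻¹ = kg · (kg⁻¹·m⁻²·s²·A²) · (kg⁻¹·m⁻²·s²·A) = kg⁻¹·m⁻⁴·s⁴·A³.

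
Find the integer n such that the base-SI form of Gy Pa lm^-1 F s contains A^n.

2

Gy = J/kg (absorbed dose = energy per mass),
    = m²·s⁻².
Pa = N/m² (pressure = force per area),
    = kg·m⁻¹·s⁻².
lm = cd·sr = cd (luminous flux; sr is dimensionless).
So lm⁻¹ = cd⁻¹.
F = C/V (capacitance = charge per voltage),
    = A·s/(kg·m²·s⁻³·A⁻¹) (substituting C and V),
    = kg⁻¹·m⁻²·s⁴·A².
Combining: Gy·Pa·lm⁻¹·F·s = (m²·s⁻²) · (kg·m⁻¹·s⁻²) · cd⁻¹ · (kg⁻¹·m⁻²·s⁴·A²) · s = m⁻¹·s·A²·cd⁻¹.
The exponent of A is 2.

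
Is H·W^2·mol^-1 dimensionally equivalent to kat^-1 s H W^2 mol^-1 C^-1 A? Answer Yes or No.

No

Left side:
  H = Wb/A (inductance = flux per current),
      = kg·m²·s⁻²·A⁻².
  W = J/s (power = energy per time),
      = kg·m²·s⁻³.
  So W² = kg²·m⁴·s⁻⁶.
  Combining: H·W²·mol⁻¹ = (kg·m²·s⁻²·A⁻²) · (kg²·m⁴·s⁻⁶) · mol⁻¹ = kg³·m⁶·s⁻⁸·A⁻²·mol⁻¹.
Right side:
  kat = s⁻¹·mol.
  So kat⁻¹ = s·mol⁻¹.
  H = kg·m²·s⁻²·A⁻².
  W = kg·m²·s⁻³.
  So W² = kg²·m⁴·s⁻⁶.
  C = s·A.
  So C⁻¹ = s⁻¹·A⁻¹.
  Combining: kat⁻¹·s·H·W²·mol⁻¹·C⁻¹·A = (s·mol⁻¹) · s · (kg·m²·s⁻²·A⁻²) · (kg²·m⁴·s⁻⁶) · mol⁻¹ · (s⁻¹·A⁻¹) · A = kg³·m⁶·s⁻⁷·A⁻²·mol⁻².
Left is kg³·m⁶·s⁻⁸·A⁻²·mol⁻¹; right is kg³·m⁶·s⁻⁷·A⁻²·mol⁻² — different.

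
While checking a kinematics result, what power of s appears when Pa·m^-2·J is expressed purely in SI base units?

Pa = kg·m⁻¹·s⁻².
J = kg·m²·s⁻².
Combining: Pa·m⁻²·J = (kg·m⁻¹·s⁻²) · m⁻² · (kg·m²·s⁻²) = kg²·m⁻¹·s⁻⁴.
The exponent of s is -4.

-4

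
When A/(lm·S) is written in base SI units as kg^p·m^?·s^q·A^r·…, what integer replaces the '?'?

lm = cd.
So lm⁻¹ = cd⁻¹.
S = kg⁻¹·m⁻²·s³·A².
So S⁻¹ = kg·m²·s⁻³·A⁻².
Combining: lm⁻¹·S⁻¹·A = cd⁻¹ · (kg·m²·s⁻³·A⁻²) · A = kg·m²·s⁻³·A⁻¹·cd⁻¹.
The exponent of m is 2.

2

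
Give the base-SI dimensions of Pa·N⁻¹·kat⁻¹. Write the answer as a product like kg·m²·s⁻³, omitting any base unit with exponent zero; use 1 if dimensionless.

m⁻²·s·mol⁻¹

Pa = kg·m⁻¹·s⁻².
N = kg·m·s⁻².
So N⁻¹ = kg⁻¹·m⁻¹·s².
kat = s⁻¹·mol.
So kat⁻¹ = s·mol⁻¹.
Combining: Pa·N⁻¹·kat⁻¹ = (kg·m⁻¹·s⁻²) · (kg⁻¹·m⁻¹·s²) · (s·mol⁻¹) = m⁻²·s·mol⁻¹.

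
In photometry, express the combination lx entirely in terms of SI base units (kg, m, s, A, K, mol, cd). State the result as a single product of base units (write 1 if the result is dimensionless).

m⁻²·cd

lx = m⁻²·cd.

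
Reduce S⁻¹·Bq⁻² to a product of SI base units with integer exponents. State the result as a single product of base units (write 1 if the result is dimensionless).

S = 1/Ω (conductance is reciprocal resistance),
    = kg⁻¹·m⁻²·s³·A².
So S⁻¹ = kg·m²·s⁻³·A⁻².
Bq = 1/s = s⁻¹ (activity is decays per second).
So Bq⁻² = s².
Combining: S⁻¹·Bq⁻² = (kg·m²·s⁻³·A⁻²) · s² = kg·m²·s⁻¹·A⁻².

kg·m²·s⁻¹·A⁻²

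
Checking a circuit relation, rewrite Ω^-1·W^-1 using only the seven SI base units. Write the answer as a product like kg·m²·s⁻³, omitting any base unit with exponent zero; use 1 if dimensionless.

kg⁻²·m⁻⁴·s⁶·A²

Ω = kg·m²·s⁻³·A⁻².
So Ω⁻¹ = kg⁻¹·m⁻²·s³·A².
W = kg·m²·s⁻³.
So W⁻¹ = kg⁻¹·m⁻²·s³.
Combining: Ω⁻¹·W⁻¹ = (kg⁻¹·m⁻²·s³·A²) · (kg⁻¹·m⁻²·s³) = kg⁻²·m⁻⁴·s⁶·A².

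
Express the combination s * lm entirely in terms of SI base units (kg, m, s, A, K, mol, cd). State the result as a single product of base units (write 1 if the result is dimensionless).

s·cd

lm = cd.
Combining: s·lm = s · cd = s·cd.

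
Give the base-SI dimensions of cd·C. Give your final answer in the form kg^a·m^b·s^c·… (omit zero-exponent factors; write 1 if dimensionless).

C = s·A.
Combining: cd·C = cd · (s·A) = s·A·cd.

s·A·cd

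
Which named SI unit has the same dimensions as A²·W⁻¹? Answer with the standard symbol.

S

W = J/s (power = energy per time),
    = kg·m²·s⁻³.
So W⁻¹ = kg⁻¹·m⁻²·s³.
Combining: A²·W⁻¹ = A² · (kg⁻¹·m⁻²·s³) = kg⁻¹·m⁻²·s³·A².
kg⁻¹·m⁻²·s³·A² is the base-SI form of the siemens.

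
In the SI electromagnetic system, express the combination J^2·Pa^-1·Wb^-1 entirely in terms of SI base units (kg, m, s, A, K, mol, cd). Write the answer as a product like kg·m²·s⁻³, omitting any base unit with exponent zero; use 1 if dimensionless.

m³·A

J = kg·m²·s⁻².
So J² = kg²·m⁴·s⁻⁴.
Pa = kg·m⁻¹·s⁻².
So Pa⁻¹ = kg⁻¹·m·s².
Wb = kg·m²·s⁻²·A⁻¹.
So Wb⁻¹ = kg⁻¹·m⁻²·s²·A.
Combining: J²·Pa⁻¹·Wb⁻¹ = (kg²·m⁴·s⁻⁴) · (kg⁻¹·m·s²) · (kg⁻¹·m⁻²·s²·A) = m³·A.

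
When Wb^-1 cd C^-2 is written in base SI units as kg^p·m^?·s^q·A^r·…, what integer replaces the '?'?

Wb = kg·m²·s⁻²·A⁻¹.
So Wb⁻¹ = kg⁻¹·m⁻²·s²·A.
C = s·A.
So C⁻² = s⁻²·A⁻².
Combining: Wb⁻¹·cd·C⁻² = (kg⁻¹·m⁻²·s²·A) · cd · (s⁻²·A⁻²) = kg⁻¹·m⁻²·A⁻¹·cd.
The exponent of m is -2.

-2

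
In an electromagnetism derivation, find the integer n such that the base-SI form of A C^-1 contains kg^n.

0

C = s·A.
So C⁻¹ = s⁻¹·A⁻¹.
Combining: A·C⁻¹ = A · (s⁻¹·A⁻¹) = s⁻¹.
The exponent of kg is 0.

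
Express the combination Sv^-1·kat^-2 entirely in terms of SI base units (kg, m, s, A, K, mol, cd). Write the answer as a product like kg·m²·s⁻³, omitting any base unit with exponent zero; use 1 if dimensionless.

m⁻²·s⁴·mol⁻²

Sv = m²·s⁻².
So Sv⁻¹ = m⁻²·s².
kat = s⁻¹·mol.
So kat⁻² = s²·mol⁻².
Combining: Sv⁻¹·kat⁻² = (m⁻²·s²) · (s²·mol⁻²) = m⁻²·s⁴·mol⁻².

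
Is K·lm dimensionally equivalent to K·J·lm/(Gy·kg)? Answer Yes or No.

Yes

Left side:
  lm = cd·sr = cd (luminous flux; sr is dimensionless).
  Combining: K·lm = K · cd = K·cd.
Right side:
  Gy = J/kg (absorbed dose = energy per mass),
      = m²·s⁻².
  So Gy⁻¹ = m⁻²·s².
  J = N·m (work = force × distance),
      = kg·m²·s⁻².
  lm = cd·sr = cd (luminous flux; sr is dimensionless).
  Combining: Gy⁻¹·K·kg⁻¹·J·lm = (m⁻²·s²) · K · kg⁻¹ · (kg·m²·s⁻²) · cd = K·cd.
Both reduce to K·cd.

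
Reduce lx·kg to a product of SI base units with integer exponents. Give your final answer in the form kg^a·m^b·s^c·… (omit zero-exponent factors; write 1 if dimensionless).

lx = m⁻²·cd.
Combining: lx·kg = (m⁻²·cd) · kg = kg·m⁻²·cd.

kg·m⁻²·cd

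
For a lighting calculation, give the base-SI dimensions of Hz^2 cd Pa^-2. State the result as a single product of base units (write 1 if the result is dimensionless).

kg⁻²·m²·s²·cd

Hz = 1/s = s⁻¹ (frequency is cycles per second).
So Hz² = s⁻².
Pa = N/m² (pressure = force per area),
    = kg·m⁻¹·s⁻².
So Pa⁻² = kg⁻²·m²·s⁴.
Combining: Hz²·cd·Pa⁻² = s⁻² · cd · (kg⁻²·m²·s⁴) = kg⁻²·m²·s²·cd.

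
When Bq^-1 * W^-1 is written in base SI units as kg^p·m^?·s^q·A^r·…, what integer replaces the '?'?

Bq = s⁻¹.
So Bq⁻¹ = s.
W = kg·m²·s⁻³.
So W⁻¹ = kg⁻¹·m⁻²·s³.
Combining: Bq⁻¹·W⁻¹ = s · (kg⁻¹·m⁻²·s³) = kg⁻¹·m⁻²·s⁴.
The exponent of m is -2.

-2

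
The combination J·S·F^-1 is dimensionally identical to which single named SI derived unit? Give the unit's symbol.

J = kg·m²·s⁻².
S = kg⁻¹·m⁻²·s³·A².
F = kg⁻¹·m⁻²·s⁴·A².
So F⁻¹ = kg·m²·s⁻⁴·A⁻².
Combining: J·S·F⁻¹ = (kg·m²·s⁻²) · (kg⁻¹·m⁻²·s³·A²) · (kg·m²·s⁻⁴·A⁻²) = kg·m²·s⁻³.
kg·m²·s⁻³ is the base-SI form of the watt.

W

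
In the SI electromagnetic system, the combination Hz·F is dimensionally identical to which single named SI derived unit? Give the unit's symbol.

Hz = 1/s = s⁻¹ (frequency is cycles per second).
F = C/V (capacitance = charge per voltage),
    = A·s/(kg·m²·s⁻³·A⁻¹) (substituting C and V),
    = kg⁻¹·m⁻²·s⁴·A².
Combining: Hz·F = s⁻¹ · (kg⁻¹·m⁻²·s⁴·A²) = kg⁻¹·m⁻²·s³·A².
kg⁻¹·m⁻²·s³·A² is the base-SI form of the siemens.

S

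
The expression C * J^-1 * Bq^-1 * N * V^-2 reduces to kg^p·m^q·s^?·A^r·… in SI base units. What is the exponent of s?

8

C = s·A.
J = kg·m²·s⁻².
So J⁻¹ = kg⁻¹·m⁻²·s².
Bq = s⁻¹.
So Bq⁻¹ = s.
N = kg·m·s⁻².
V = kg·m²·s⁻³·A⁻¹.
So V⁻² = kg⁻²·m⁻⁴·s⁶·A².
Combining: C·J⁻¹·Bq⁻¹·N·V⁻² = (s·A) · (kg⁻¹·m⁻²·s²) · s · (kg·m·s⁻²) · (kg⁻²·m⁻⁴·s⁶·A²) = kg⁻²·m⁻⁵·s⁸·A³.
The exponent of s is 8.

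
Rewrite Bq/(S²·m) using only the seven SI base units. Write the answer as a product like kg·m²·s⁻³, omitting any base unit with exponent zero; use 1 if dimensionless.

S = kg⁻¹·m⁻²·s³·A².
So S⁻² = kg²·m⁴·s⁻⁶·A⁻⁴.
Bq = s⁻¹.
Combining: S⁻²·Bq·m⁻¹ = (kg²·m⁴·s⁻⁶·A⁻⁴) · s⁻¹ · m⁻¹ = kg²·m³·s⁻⁷·A⁻⁴.

kg²·m³·s⁻⁷·A⁻⁴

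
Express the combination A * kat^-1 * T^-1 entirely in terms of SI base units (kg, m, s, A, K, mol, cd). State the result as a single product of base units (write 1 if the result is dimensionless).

kat = s⁻¹·mol.
So kat⁻¹ = s·mol⁻¹.
T = kg·s⁻²·A⁻¹.
So T⁻¹ = kg⁻¹·s²·A.
Combining: A·kat⁻¹·T⁻¹ = A · (s·mol⁻¹) · (kg⁻¹·s²·A) = kg⁻¹·s³·A²·mol⁻¹.

kg⁻¹·s³·A²·mol⁻¹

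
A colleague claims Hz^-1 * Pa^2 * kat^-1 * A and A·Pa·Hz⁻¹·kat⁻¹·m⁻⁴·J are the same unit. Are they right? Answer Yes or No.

No

Left side:
  Hz = s⁻¹.
  So Hz⁻¹ = s.
  Pa = kg·m⁻¹·s⁻².
  So Pa² = kg²·m⁻²·s⁻⁴.
  kat = s⁻¹·mol.
  So kat⁻¹ = s·mol⁻¹.
  Combining: Hz⁻¹·Pa²·kat⁻¹·A = s · (kg²·m⁻²·s⁻⁴) · (s·mol⁻¹) · A = kg²·m⁻²·s⁻²·A·mol⁻¹.
Right side:
  Pa = kg·m⁻¹·s⁻².
  Hz = s⁻¹.
  So Hz⁻¹ = s.
  kat = s⁻¹·mol.
  So kat⁻¹ = s·mol⁻¹.
  J = kg·m²·s⁻².
  Combining: A·Pa·Hz⁻¹·kat⁻¹·m⁻⁴·J = A · (kg·m⁻¹·s⁻²) · s · (s·mol⁻¹) · m⁻⁴ · (kg·m²·s⁻²) = kg²·m⁻³·s⁻²·A·mol⁻¹.
Left is kg²·m⁻²·s⁻²·A·mol⁻¹; right is kg²·m⁻³·s⁻²·A·mol⁻¹ — different.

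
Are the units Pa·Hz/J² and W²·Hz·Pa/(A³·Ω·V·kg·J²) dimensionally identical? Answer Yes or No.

Left side:
  Pa = N/m² (pressure = force per area),
      = kg·m⁻¹·s⁻².
  Hz = 1/s = s⁻¹ (frequency is cycles per second).
  J = N·m (work = force × distance),
      = kg·m²·s⁻².
  So J⁻² = kg⁻²·m⁻⁴·s⁴.
  Combining: Pa·Hz·J⁻² = (kg·m⁻¹·s⁻²) · s⁻¹ · (kg⁻²·m⁻⁴·s⁴) = kg⁻¹·m⁻⁵·s.
Right side:
  W = J/s (power = energy per time),
      = kg·m²·s⁻³.
  So W² = kg²·m⁴·s⁻⁶.
  Hz = 1/s = s⁻¹ (frequency is cycles per second).
  Ω = V/A (resistance = voltage per current),
      = kg·m²·s⁻³·A⁻².
  So Ω⁻¹ = kg⁻¹·m⁻²·s³·A².
  Pa = N/m² (pressure = force per area),
      = kg·m⁻¹·s⁻².
  V = W/A (potential = power per current),
      = kg·m²·s⁻³·A⁻¹.
  So V⁻¹ = kg⁻¹·m⁻²·s³·A.
  J = N·m (work = force × distance),
      = kg·m²·s⁻².
  So J⁻² = kg⁻²·m⁻⁴·s⁴.
  Combining: W²·A⁻³·Hz·Ω⁻¹·Pa·V⁻¹·kg⁻¹·J⁻² = (kg²·m⁴·s⁻⁶) · A⁻³ · s⁻¹ · (kg⁻¹·m⁻²·s³·A²) · (kg·m⁻¹·s⁻²) · (kg⁻¹·m⁻²·s³·A) · kg⁻¹ · (kg⁻²·m⁻⁴·s⁴) = kg⁻²·m⁻⁵·s.
Left is kg⁻¹·m⁻⁵·s; right is kg⁻²·m⁻⁵·s — different.

No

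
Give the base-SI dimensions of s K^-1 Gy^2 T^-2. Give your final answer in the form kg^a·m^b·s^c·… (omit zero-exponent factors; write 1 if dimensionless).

Gy = m²·s⁻².
So Gy² = m⁴·s⁻⁴.
T = kg·s⁻²·A⁻¹.
So T⁻² = kg⁻²·s⁴·A².
Combining: s·K⁻¹·Gy²·T⁻² = s · K⁻¹ · (m⁴·s⁻⁴) · (kg⁻²·s⁴·A²) = kg⁻²·m⁴·s·A²·K⁻¹.

kg⁻²·m⁴·s·A²·K⁻¹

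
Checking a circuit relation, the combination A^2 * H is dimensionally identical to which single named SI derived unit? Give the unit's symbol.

J

H = kg·m²·s⁻²·A⁻².
Combining: A²·H = A² · (kg·m²·s⁻²·A⁻²) = kg·m²·s⁻².
kg·m²·s⁻² is the base-SI form of the joule.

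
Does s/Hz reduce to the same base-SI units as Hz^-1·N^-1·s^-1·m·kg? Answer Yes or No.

Left side:
  Hz = 1/s = s⁻¹ (frequency is cycles per second).
  So Hz⁻¹ = s.
  Combining: s·Hz⁻¹ = s · s = s².
Right side:
  Hz = 1/s = s⁻¹ (frequency is cycles per second).
  So Hz⁻¹ = s.
  N = kg·m/s² = kg·m·s⁻² (force = mass × acceleration).
  So N⁻¹ = kg⁻¹·m⁻¹·s².
  Combining: Hz⁻¹·N⁻¹·s⁻¹·m·kg = s · (kg⁻¹·m⁻¹·s²) · s⁻¹ · m · kg = s².
Both reduce to s².

Yes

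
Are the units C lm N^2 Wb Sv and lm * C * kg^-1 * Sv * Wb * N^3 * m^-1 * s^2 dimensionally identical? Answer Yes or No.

Left side:
  C = A·s = s·A (charge = current × time).
  lm = cd·sr = cd (luminous flux; sr is dimensionless).
  N = kg·m/s² = kg·m·s⁻² (force = mass × acceleration).
  So N² = kg²·m²·s⁻⁴.
  Wb = V·s (flux: a volt is a weber per second),
      = kg·m²·s⁻²·A⁻¹.
  Sv = J/kg (equivalent dose = energy per mass),
      = m²·s⁻².
  Combining: C·lm·N²·Wb·Sv = (s·A) · cd · (kg²·m²·s⁻⁴) · (kg·m²·s⁻²·A⁻¹) · (m²·s⁻²) = kg³·m⁶·s⁻⁷·cd.
Right side:
  lm = cd·sr = cd (luminous flux; sr is dimensionless).
  C = A·s = s·A (charge = current × time).
  Sv = J/kg (equivalent dose = energy per mass),
      = m²·s⁻².
  Wb = V·s (flux: a volt is a weber per second),
      = kg·m²·s⁻²·A⁻¹.
  N = kg·m/s² = kg·m·s⁻² (force = mass × acceleration).
  So N³ = kg³·m³·s⁻⁶.
  Combining: lm·C·kg⁻¹·Sv·Wb·N³·m⁻¹·s² = cd · (s·A) · kg⁻¹ · (m²·s⁻²) · (kg·m²·s⁻²·A⁻¹) · (kg³·m³·s⁻⁶) · m⁻¹ · s² = kg³·m⁶·s⁻⁷·cd.
Both reduce to kg³·m⁶·s⁻⁷·cd.

Yes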